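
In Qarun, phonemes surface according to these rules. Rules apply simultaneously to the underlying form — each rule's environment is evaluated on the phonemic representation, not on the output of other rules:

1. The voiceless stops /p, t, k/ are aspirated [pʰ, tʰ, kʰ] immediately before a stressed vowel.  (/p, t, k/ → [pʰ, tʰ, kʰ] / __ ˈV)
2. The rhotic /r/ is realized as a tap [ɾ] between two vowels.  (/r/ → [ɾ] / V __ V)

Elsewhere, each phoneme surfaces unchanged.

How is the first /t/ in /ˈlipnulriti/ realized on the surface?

/t/ (between /i/ and /i/) fails the environment for rule 1, so it stays [t].

[t]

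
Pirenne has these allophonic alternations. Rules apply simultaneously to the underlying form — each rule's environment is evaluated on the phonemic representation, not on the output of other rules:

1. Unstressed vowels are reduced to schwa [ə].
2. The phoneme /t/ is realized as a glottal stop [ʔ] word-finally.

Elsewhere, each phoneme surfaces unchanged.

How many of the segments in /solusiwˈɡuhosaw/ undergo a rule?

Segments that undergo a rule: /o/ → [ə] (rule 1); /u/ → [ə] (rule 1); /i/ → [ə] (rule 1); /o/ → [ə] (rule 1); /a/ → [ə] (rule 1).
All other segments surface unchanged.

5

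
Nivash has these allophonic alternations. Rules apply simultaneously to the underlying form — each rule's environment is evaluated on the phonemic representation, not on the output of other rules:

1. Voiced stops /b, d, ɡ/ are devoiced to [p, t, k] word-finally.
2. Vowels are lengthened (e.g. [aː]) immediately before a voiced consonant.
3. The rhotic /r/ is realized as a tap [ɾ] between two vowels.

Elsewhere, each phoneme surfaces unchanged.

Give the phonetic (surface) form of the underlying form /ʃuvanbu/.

/ʃ/ — not in any rule's target class → [ʃ].
/u/ (between /ʃ/ and /v/): before a voiced consonant, so rule 2 applies → [uː].
/v/ (between /u/ and /a/): no rule targets it → [v].
/a/ meets the environment for rule 2 (before a voiced consonant) → [aː].
/n/ (between /a/ and /b/): no rule targets it → [n].
/b/ (between /n/ and /u/): rule 1 targets it, but not word-finally → unchanged [b].
/u/ (word-final) is in the target of rule 2 but the environment (before a voiced consonant) is not met → [u].

[ʃuːvaːnbu]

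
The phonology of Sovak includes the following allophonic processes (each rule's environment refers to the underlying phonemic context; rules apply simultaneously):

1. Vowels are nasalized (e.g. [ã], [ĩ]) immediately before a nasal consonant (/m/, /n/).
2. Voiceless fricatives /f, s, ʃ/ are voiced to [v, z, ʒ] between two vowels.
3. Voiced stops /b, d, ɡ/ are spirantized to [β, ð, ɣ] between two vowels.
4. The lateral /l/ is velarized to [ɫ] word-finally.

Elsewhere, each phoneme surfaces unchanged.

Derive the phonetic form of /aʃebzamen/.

[aʒebzãmẽn]

/a/ (word-initial) fails the environment for rule 1, so it stays [a].
/ʃ/ meets the environment for rule 2 (between two vowels) → [ʒ].
/e/ (between /ʃ/ and /b/): rule 1 targets it, but not before a nasal consonant → unchanged [e].
/b/ — between /e/ and /z/; rule 3 does not apply here → [b].
Rule 1 applies to /a/ (between /z/ and /m/: before a nasal consonant) → [ã].
Rule 1 applies to /e/ (between /m/ and /n/: before a nasal consonant) → [ẽ].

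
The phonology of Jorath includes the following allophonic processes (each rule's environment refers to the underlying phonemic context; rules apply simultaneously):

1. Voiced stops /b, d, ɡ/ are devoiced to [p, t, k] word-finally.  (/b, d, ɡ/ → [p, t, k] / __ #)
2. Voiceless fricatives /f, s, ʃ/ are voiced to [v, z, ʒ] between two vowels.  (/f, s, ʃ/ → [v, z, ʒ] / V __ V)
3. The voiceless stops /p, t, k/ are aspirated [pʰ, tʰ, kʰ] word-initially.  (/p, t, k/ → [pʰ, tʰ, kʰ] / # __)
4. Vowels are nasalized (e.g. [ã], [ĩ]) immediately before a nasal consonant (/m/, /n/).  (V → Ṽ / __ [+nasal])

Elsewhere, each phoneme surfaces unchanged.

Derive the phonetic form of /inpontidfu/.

/i/ (word-initial) occurs before a nasal consonant → [ĩ] by rule 4.
/p/ — between /n/ and /o/; rule 3 does not apply here → [p].
Rule 4 applies to /o/ (between /p/ and /n/: before a nasal consonant) → [õ].
/t/ — between /n/ and /i/; rule 3 does not apply here → [t].
/i/ (between /t/ and /d/) is in the target of rule 4 but the environment (before a nasal consonant) is not met → [i].
/d/ — between /i/ and /f/; rule 1 does not apply here → [d].
/f/ — between /d/ and /u/; rule 2 does not apply here → [f].
/u/ (word-final) fails the environment for rule 4, so it stays [u].

[ĩnpõntidfu]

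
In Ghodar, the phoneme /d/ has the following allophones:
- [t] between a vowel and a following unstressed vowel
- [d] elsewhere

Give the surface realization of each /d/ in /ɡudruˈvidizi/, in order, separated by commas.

Occurrence 1 (position 3): no conditioning environment matches → elsewhere allophone [d].
Occurrence 2 (position 8): between a vowel and a following unstressed vowel → [t].

[d], [t]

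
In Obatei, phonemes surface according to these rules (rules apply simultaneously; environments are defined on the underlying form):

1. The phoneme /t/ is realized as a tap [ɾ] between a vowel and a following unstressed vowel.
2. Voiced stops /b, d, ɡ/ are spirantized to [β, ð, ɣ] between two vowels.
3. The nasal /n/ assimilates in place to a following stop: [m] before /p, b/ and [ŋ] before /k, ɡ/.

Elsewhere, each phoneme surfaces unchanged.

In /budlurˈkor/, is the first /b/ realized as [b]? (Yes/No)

Yes

/b/ — word-initial; rule 2 does not apply here → [b].
The actual realization is [b], which matches [b].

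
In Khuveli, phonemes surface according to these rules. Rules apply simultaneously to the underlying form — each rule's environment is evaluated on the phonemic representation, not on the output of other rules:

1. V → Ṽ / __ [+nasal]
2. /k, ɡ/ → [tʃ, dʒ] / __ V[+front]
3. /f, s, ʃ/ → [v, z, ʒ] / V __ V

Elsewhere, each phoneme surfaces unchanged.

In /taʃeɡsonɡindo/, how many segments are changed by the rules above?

4

Segments that undergo a rule: /ʃ/ → [ʒ] (rule 3); /o/ → [õ] (rule 1); /ɡ/ → [dʒ] (rule 2); /i/ → [ĩ] (rule 1).
All other segments surface unchanged.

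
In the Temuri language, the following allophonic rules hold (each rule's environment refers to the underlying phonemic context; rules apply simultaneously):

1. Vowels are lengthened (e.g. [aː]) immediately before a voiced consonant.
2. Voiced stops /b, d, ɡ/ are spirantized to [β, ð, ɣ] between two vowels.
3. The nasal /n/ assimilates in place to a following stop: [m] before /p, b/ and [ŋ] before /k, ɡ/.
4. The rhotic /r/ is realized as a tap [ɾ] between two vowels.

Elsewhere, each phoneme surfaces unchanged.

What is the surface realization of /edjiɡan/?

/e/ (word-initial): before a voiced consonant, so rule 1 applies → [eː].
/d/ (between /e/ and /j/) fails the environment for rule 2, so it stays [d].
/i/ — between /j/ and /ɡ/, before a voiced consonant — surfaces as [iː] (rule 1).
/ɡ/ (between /i/ and /a/): between two vowels, so rule 2 applies → [ɣ].
/a/ (between /ɡ/ and /n/): before a voiced consonant, so rule 1 applies → [aː].
/n/ — word-final; rule 3 does not apply here → [n].

[eːdjiːɣaːn]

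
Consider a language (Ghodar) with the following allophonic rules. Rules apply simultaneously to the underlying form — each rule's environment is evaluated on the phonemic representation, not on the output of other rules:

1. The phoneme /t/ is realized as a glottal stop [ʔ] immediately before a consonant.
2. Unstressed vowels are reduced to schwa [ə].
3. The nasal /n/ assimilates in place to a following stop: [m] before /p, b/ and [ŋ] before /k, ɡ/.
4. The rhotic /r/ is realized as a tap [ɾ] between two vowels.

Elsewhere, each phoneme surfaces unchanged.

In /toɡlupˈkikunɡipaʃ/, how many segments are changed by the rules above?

6

Segments that undergo a rule: /o/ → [ə] (rule 2); /u/ → [ə] (rule 2); /u/ → [ə] (rule 2); /n/ → [ŋ] (rule 3); /i/ → [ə] (rule 2); /a/ → [ə] (rule 2).
All other segments surface unchanged.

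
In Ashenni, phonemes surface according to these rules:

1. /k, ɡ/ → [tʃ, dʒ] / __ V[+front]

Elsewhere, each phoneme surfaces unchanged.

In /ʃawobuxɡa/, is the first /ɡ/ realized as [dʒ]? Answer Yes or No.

/ɡ/ (between /x/ and /a/): rule 1 targets it, but not before a front vowel → unchanged [ɡ].
The actual realization is [ɡ], not [dʒ].

No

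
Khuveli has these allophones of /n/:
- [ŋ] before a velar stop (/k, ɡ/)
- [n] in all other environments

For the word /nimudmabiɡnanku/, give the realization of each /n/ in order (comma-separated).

Occurrence 1 (position 1): no conditioning environment matches → elsewhere allophone [n].
Occurrence 2 (position 11): no conditioning environment matches → elsewhere allophone [n].
Occurrence 3 (position 13): before a velar stop → [ŋ].

[n], [n], [ŋ]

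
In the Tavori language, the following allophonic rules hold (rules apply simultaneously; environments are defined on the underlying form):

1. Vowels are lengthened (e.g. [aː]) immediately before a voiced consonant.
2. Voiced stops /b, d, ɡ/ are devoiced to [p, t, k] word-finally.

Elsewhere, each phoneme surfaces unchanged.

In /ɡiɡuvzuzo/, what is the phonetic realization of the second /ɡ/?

/ɡ/ (between /i/ and /u/) fails the environment for rule 2, so it stays [ɡ].

[ɡ]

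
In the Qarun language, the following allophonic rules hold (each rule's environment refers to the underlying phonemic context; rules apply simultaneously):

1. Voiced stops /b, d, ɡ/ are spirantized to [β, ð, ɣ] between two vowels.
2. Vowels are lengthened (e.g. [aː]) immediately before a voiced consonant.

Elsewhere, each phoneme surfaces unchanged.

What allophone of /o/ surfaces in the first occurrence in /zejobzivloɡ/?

[oː]

/o/ (between /j/ and /b/): before a voiced consonant, so rule 2 applies → [oː].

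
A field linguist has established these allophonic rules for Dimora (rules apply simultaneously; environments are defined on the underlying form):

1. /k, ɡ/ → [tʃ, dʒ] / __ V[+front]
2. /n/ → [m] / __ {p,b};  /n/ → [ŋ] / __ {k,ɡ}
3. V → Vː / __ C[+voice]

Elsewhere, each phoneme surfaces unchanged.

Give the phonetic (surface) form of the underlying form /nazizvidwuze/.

[naːziːzviːdwuːze]

/n/ — word-initial; rule 2 does not apply here → [n].
/a/ (between /n/ and /z/) occurs before a voiced consonant → [aː] by rule 3.
/z/ stays [z].
/i/ (between /z/ and /z/) occurs before a voiced consonant → [iː] by rule 3.
/z/ stays [z].
/v/ — not in any rule's target class → [v].
/i/ meets the environment for rule 3 (before a voiced consonant) → [iː].
/d/ stays [d].
/w/ (between /d/ and /u/): no rule targets it → [w].
/u/ (between /w/ and /z/) occurs before a voiced consonant → [uː] by rule 3.
/z/ (between /u/ and /e/): no rule targets it → [z].
/e/ — word-final; rule 3 does not apply here → [e].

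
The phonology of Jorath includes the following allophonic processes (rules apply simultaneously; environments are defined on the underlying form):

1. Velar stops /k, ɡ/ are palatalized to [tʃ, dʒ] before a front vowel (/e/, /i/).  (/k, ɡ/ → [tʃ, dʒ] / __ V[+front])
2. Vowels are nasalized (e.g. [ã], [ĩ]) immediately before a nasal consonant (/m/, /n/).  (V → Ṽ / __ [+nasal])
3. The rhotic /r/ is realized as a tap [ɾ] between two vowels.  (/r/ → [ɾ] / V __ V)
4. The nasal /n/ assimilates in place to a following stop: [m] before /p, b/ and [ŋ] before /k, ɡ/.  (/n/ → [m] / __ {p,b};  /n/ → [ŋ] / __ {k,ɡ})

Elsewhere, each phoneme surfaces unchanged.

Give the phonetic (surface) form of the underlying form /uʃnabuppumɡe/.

/u/ (word-initial) fails the environment for rule 2, so it stays [u].
/ʃ/ — not in any rule's target class → [ʃ].
/n/ — between /ʃ/ and /a/; rule 4 does not apply here → [n].
/a/ — between /n/ and /b/; rule 2 does not apply here → [a].
/b/ — not in any rule's target class → [b].
/u/ (between /b/ and /p/): rule 2 targets it, but not before a nasal consonant → unchanged [u].
/p/ stays [p].
/p/ (between /p/ and /u/): no rule targets it → [p].
/u/ — between /p/ and /m/, before a nasal consonant — surfaces as [ũ] (rule 2).
/m/ (between /u/ and /ɡ/) is unaffected → [m].
Rule 1 applies to /ɡ/ (between /m/ and /e/: before a front vowel) → [dʒ].
/e/ (word-final) fails the environment for rule 2, so it stays [e].

[uʃnabuppũmdʒe]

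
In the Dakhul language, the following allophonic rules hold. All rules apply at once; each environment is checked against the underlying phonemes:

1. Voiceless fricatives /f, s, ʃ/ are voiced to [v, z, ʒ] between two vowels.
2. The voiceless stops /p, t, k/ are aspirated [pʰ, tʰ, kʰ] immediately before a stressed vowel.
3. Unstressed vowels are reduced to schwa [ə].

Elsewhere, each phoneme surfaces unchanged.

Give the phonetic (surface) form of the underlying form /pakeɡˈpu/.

[pəkəɡˈpʰu]

/p/ (word-initial): rule 2 targets it, but not immediately before a stressed vowel → unchanged [p].
/a/ meets the environment for rule 3 (in an unstressed syllable) → [ə].
/k/ (between /a/ and /e/) fails the environment for rule 2, so it stays [k].
/e/ — between /k/ and /ɡ/, in an unstressed syllable — surfaces as [ə] (rule 3).
Rule 2 applies to /p/ (between /ɡ/ and /u/: immediately before a stressed vowel) → [pʰ].
/u/ (word-final) fails the environment for rule 3, so it stays [u].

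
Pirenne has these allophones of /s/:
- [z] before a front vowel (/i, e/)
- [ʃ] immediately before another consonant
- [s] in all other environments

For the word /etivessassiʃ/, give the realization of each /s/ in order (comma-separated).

[ʃ], [s], [ʃ], [z]

Occurrence 1 (position 6): immediately before another consonant → [ʃ].
Occurrence 2 (position 7): no conditioning environment matches → elsewhere allophone [s].
Occurrence 3 (position 9): immediately before another consonant → [ʃ].
Occurrence 4 (position 10): before a front vowel (/i, e/) → [z].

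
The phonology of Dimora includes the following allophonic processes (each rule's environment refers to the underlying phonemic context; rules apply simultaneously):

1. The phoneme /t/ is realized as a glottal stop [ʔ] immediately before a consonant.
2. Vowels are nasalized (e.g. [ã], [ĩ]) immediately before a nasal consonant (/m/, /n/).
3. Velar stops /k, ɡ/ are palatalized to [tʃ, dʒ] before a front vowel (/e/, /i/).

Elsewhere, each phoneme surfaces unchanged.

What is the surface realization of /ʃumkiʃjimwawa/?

/ʃ/ stays [ʃ].
/u/ meets the environment for rule 2 (before a nasal consonant) → [ũ].
/m/ (between /u/ and /k/) is unaffected → [m].
/k/ meets the environment for rule 3 (before a front vowel) → [tʃ].
/i/ (between /k/ and /ʃ/): rule 2 targets it, but not before a nasal consonant → unchanged [i].
/ʃ/ — not in any rule's target class → [ʃ].
/j/ — not in any rule's target class → [j].
/i/ — between /j/ and /m/, before a nasal consonant — surfaces as [ĩ] (rule 2).
/m/ stays [m].
/w/ — not in any rule's target class → [w].
/a/ (between /w/ and /w/): rule 2 targets it, but not before a nasal consonant → unchanged [a].
/w/ (between /a/ and /a/) is unaffected → [w].
/a/ (word-final) fails the environment for rule 2, so it stays [a].

[ʃũmtʃiʃjĩmwawa]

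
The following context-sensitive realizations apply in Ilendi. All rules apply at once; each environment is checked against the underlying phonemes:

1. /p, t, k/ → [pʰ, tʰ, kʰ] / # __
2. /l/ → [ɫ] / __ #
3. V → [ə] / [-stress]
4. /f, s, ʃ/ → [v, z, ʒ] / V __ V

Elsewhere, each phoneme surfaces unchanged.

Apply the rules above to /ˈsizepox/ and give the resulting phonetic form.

/s/ — word-initial; rule 4 does not apply here → [s].
/i/ (between /s/ and /z/) fails the environment for rule 3, so it stays [i].
/z/ (between /i/ and /e/) is unaffected → [z].
/e/ (between /z/ and /p/): in an unstressed syllable, so rule 3 applies → [ə].
/p/ (between /e/ and /o/) fails the environment for rule 1, so it stays [p].
Rule 3 applies to /o/ (between /p/ and /x/: in an unstressed syllable) → [ə].
/x/ (word-final): no rule targets it → [x].

[ˈsizəpəx]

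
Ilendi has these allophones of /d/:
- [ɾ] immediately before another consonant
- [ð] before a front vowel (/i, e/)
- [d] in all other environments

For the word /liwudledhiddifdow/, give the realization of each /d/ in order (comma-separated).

Occurrence 1 (position 5): immediately before another consonant → [ɾ].
Occurrence 2 (position 8): immediately before another consonant → [ɾ].
Occurrence 3 (position 11): immediately before another consonant → [ɾ].
Occurrence 4 (position 12): before a front vowel (/i, e/) → [ð].
Occurrence 5 (position 15): no conditioning environment matches → elsewhere allophone [d].

[ɾ], [ɾ], [ɾ], [ð], [d]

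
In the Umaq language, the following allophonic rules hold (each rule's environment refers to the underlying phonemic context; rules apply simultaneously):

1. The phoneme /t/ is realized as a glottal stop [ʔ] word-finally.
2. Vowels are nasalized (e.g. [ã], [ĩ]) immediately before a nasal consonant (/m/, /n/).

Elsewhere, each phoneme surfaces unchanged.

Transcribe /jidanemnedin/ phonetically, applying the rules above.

[jidãnẽmnedĩn]

/i/ (between /j/ and /d/) is in the target of rule 2 but the environment (before a nasal consonant) is not met → [i].
/a/ — between /d/ and /n/, before a nasal consonant — surfaces as [ã] (rule 2).
/e/ meets the environment for rule 2 (before a nasal consonant) → [ẽ].
/e/ (between /n/ and /d/) is in the target of rule 2 but the environment (before a nasal consonant) is not met → [e].
/i/ — between /d/ and /n/, before a nasal consonant — surfaces as [ĩ] (rule 2).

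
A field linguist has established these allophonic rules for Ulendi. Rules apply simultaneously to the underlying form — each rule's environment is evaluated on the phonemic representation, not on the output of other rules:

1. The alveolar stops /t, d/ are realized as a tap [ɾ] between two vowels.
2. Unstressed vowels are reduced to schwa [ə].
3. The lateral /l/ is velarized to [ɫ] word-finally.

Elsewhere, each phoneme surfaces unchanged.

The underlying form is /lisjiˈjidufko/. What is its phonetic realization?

/l/ (word-initial) is in the target of rule 3 but the environment (word-finally) is not met → [l].
/i/ — between /l/ and /s/, in an unstressed syllable — surfaces as [ə] (rule 2).
/s/ (between /i/ and /j/): no rule targets it → [s].
/j/ — not in any rule's target class → [j].
/i/ — between /j/ and /j/, in an unstressed syllable — surfaces as [ə] (rule 2).
/j/ (between /i/ and /i/) is unaffected → [j].
/i/ (between /j/ and /d/) is in the target of rule 2 but the environment (in an unstressed syllable) is not met → [i].
Rule 1 applies to /d/ (between /i/ and /u/: between two vowels) → [ɾ].
/u/ meets the environment for rule 2 (in an unstressed syllable) → [ə].
/f/ stays [f].
/k/ (between /f/ and /o/) is unaffected → [k].
/o/ — word-final, in an unstressed syllable — surfaces as [ə] (rule 2).

[ləsjəˈjiɾəfkə]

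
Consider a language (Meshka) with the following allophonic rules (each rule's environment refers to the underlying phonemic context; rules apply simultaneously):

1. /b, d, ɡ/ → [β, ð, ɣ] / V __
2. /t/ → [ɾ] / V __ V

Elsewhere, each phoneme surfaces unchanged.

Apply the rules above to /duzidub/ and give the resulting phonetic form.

[duziðuβ]

/d/ (word-initial) fails the environment for rule 1, so it stays [d].
/u/ stays [u].
/z/ stays [z].
/i/ stays [i].
/d/ (between /i/ and /u/): immediately after a vowel, so rule 1 applies → [ð].
/u/ (between /d/ and /b/) is unaffected → [u].
/b/ (word-final): immediately after a vowel, so rule 1 applies → [β].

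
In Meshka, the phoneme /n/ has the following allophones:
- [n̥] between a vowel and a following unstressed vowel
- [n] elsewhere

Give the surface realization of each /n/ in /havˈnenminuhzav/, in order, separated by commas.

Occurrence 1 (position 4): no conditioning environment matches → elsewhere allophone [n].
Occurrence 2 (position 6): no conditioning environment matches → elsewhere allophone [n].
Occurrence 3 (position 9): between a vowel and a following unstressed vowel → [n̥].

[n], [n], [n̥]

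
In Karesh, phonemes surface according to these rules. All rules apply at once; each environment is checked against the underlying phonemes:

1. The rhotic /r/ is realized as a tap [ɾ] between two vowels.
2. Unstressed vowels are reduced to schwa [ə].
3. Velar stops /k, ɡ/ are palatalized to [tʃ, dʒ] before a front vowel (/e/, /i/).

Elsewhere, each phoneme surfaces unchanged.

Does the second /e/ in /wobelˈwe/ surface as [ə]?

No

/e/ (word-final) is in the target of rule 2 but the environment (in an unstressed syllable) is not met → [e].
The actual realization is [e], not [ə].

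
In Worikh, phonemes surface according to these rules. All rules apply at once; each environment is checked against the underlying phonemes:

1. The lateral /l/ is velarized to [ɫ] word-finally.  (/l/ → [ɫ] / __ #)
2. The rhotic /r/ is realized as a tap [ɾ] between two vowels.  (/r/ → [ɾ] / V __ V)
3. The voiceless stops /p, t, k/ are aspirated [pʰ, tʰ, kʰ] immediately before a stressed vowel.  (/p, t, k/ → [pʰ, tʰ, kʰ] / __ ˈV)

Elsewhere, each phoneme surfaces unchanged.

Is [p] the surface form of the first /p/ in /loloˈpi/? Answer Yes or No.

No

Rule 3 applies to /p/ (between /o/ and /i/: immediately before a stressed vowel) → [pʰ].
The actual realization is [pʰ], not [p].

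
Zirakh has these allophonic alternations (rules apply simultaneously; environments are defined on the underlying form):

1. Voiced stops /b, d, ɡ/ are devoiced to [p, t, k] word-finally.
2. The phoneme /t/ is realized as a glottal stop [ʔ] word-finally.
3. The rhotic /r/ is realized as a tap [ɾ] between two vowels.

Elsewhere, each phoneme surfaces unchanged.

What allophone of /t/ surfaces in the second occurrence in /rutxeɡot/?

/t/ — word-final, word-finally — surfaces as [ʔ] (rule 2).

[ʔ]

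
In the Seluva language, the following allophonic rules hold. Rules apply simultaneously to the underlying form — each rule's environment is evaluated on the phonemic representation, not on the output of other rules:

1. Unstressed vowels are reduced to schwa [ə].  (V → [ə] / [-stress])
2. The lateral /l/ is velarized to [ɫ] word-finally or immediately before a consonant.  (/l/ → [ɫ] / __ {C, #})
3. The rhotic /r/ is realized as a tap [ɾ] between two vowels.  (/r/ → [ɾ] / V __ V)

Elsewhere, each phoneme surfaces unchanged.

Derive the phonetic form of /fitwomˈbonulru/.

[fətwəmˈbonəɫrə]

/i/ (between /f/ and /t/) occurs in an unstressed syllable → [ə] by rule 1.
/o/ (between /w/ and /m/) occurs in an unstressed syllable → [ə] by rule 1.
/o/ (between /b/ and /n/) fails the environment for rule 1, so it stays [o].
/u/ — between /n/ and /l/, in an unstressed syllable — surfaces as [ə] (rule 1).
/l/ (between /u/ and /r/): word-finally or immediately before a consonant, so rule 2 applies → [ɫ].
/r/ (between /l/ and /u/) is in the target of rule 3 but the environment (between two vowels) is not met → [r].
/u/ — word-final, in an unstressed syllable — surfaces as [ə] (rule 1).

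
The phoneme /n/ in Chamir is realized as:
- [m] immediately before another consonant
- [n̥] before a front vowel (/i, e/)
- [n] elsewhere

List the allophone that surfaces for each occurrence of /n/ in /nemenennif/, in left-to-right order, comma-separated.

Occurrence 1 (position 1): before a front vowel (/i, e/) → [n̥].
Occurrence 2 (position 5): before a front vowel (/i, e/) → [n̥].
Occurrence 3 (position 7): immediately before another consonant → [m].
Occurrence 4 (position 8): before a front vowel (/i, e/) → [n̥].

[n̥], [n̥], [m], [n̥]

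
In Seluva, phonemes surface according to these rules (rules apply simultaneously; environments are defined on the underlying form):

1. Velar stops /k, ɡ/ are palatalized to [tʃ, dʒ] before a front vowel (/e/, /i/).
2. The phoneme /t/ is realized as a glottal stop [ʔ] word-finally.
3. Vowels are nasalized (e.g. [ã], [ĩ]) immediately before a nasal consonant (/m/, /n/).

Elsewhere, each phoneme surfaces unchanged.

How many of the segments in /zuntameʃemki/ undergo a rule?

Segments that undergo a rule: /u/ → [ũ] (rule 3); /a/ → [ã] (rule 3); /e/ → [ẽ] (rule 3); /k/ → [tʃ] (rule 1).
All other segments surface unchanged.

4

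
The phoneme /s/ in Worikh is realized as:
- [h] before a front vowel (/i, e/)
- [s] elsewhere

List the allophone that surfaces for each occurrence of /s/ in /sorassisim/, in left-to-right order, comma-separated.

[s], [s], [h], [h]

Occurrence 1 (position 1): no conditioning environment matches → elsewhere allophone [s].
Occurrence 2 (position 5): no conditioning environment matches → elsewhere allophone [s].
Occurrence 3 (position 6): before a front vowel (/i, e/) → [h].
Occurrence 4 (position 8): before a front vowel (/i, e/) → [h].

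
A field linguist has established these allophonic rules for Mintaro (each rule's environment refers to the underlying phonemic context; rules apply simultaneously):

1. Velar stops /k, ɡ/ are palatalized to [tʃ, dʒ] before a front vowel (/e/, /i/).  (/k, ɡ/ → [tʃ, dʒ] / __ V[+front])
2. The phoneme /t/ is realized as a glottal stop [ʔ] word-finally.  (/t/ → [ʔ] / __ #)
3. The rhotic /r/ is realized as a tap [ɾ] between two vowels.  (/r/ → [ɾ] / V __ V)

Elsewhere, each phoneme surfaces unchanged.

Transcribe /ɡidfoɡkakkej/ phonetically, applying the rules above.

[dʒidfoɡkaktʃej]

/ɡ/ (word-initial) occurs before a front vowel → [dʒ] by rule 1.
/i/ stays [i].
/d/ — not in any rule's target class → [d].
/f/ — not in any rule's target class → [f].
/o/ (between /f/ and /ɡ/) is unaffected → [o].
/ɡ/ — between /o/ and /k/; rule 1 does not apply here → [ɡ].
/k/ (between /ɡ/ and /a/) is in the target of rule 1 but the environment (before a front vowel) is not met → [k].
/a/ (between /k/ and /k/) is unaffected → [a].
/k/ (between /a/ and /k/): rule 1 targets it, but not before a front vowel → unchanged [k].
/k/ — between /k/ and /e/, before a front vowel — surfaces as [tʃ] (rule 1).
/e/ — not in any rule's target class → [e].
/j/ stays [j].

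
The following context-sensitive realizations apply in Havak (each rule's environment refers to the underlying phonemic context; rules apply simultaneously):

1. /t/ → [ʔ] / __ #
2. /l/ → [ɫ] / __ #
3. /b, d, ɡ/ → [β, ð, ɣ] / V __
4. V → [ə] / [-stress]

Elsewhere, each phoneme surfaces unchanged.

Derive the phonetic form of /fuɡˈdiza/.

/f/ (word-initial): no rule targets it → [f].
Rule 4 applies to /u/ (between /f/ and /ɡ/: in an unstressed syllable) → [ə].
/ɡ/ — between /u/ and /d/, immediately after a vowel — surfaces as [ɣ] (rule 3).
/d/ — between /ɡ/ and /i/; rule 3 does not apply here → [d].
/i/ (between /d/ and /z/) is in the target of rule 4 but the environment (in an unstressed syllable) is not met → [i].
/z/ — not in any rule's target class → [z].
/a/ (word-final): in an unstressed syllable, so rule 4 applies → [ə].

[fəɣˈdizə]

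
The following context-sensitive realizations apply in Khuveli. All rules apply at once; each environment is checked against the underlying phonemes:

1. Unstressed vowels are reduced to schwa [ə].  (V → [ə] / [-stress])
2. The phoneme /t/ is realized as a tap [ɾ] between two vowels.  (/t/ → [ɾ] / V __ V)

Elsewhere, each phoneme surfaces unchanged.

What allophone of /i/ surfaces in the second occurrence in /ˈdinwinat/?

Rule 1 applies to /i/ (between /w/ and /n/: in an unstressed syllable) → [ə].

[ə]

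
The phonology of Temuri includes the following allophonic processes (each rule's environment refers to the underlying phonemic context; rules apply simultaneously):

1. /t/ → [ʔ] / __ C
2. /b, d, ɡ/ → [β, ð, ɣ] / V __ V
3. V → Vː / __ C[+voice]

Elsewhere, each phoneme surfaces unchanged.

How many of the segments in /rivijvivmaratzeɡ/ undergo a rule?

6

Segments that undergo a rule: /i/ → [iː] (rule 3); /i/ → [iː] (rule 3); /i/ → [iː] (rule 3); /a/ → [aː] (rule 3); /t/ → [ʔ] (rule 1); /e/ → [eː] (rule 3).
All other segments surface unchanged.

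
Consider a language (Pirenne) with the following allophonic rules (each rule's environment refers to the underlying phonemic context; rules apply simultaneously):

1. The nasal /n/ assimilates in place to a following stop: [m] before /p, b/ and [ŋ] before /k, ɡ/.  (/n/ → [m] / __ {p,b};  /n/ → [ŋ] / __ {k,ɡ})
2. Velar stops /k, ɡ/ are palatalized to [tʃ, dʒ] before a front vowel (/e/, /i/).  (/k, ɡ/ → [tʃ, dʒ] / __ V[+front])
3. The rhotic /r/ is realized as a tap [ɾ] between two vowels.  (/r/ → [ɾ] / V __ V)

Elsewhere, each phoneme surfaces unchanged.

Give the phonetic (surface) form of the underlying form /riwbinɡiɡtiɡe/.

[riwbiŋdʒiɡtidʒe]

/r/ (word-initial) fails the environment for rule 3, so it stays [r].
/i/ (between /r/ and /w/) is unaffected → [i].
/w/ — not in any rule's target class → [w].
/b/ — not in any rule's target class → [b].
/i/ (between /b/ and /n/) is unaffected → [i].
/n/ — between /i/ and /ɡ/, before a labial or velar stop — surfaces as [ŋ] (rule 1).
/ɡ/ — between /n/ and /i/, before a front vowel — surfaces as [dʒ] (rule 2).
/i/ (between /ɡ/ and /ɡ/) is unaffected → [i].
/ɡ/ (between /i/ and /t/) fails the environment for rule 2, so it stays [ɡ].
/t/ (between /ɡ/ and /i/) is unaffected → [t].
/i/ (between /t/ and /ɡ/) is unaffected → [i].
/ɡ/ (between /i/ and /e/) occurs before a front vowel → [dʒ] by rule 2.
/e/ (word-final) is unaffected → [e].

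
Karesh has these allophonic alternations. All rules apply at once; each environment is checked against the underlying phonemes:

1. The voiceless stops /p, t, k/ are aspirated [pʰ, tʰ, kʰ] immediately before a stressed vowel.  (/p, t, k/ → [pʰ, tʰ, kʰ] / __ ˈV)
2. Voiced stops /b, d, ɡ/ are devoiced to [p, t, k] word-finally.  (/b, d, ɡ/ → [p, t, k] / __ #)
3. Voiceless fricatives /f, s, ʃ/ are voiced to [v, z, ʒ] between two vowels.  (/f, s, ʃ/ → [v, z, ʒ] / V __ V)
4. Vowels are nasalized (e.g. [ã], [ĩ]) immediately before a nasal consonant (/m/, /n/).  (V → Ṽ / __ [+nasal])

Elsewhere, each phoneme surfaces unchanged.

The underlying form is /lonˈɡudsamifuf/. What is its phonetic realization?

[lõnˈɡudsãmivuf]

Rule 4 applies to /o/ (between /l/ and /n/: before a nasal consonant) → [õ].
/ɡ/ (between /n/ and /u/) is in the target of rule 2 but the environment (word-finally) is not met → [ɡ].
/u/ (between /ɡ/ and /d/) is in the target of rule 4 but the environment (before a nasal consonant) is not met → [u].
/d/ — between /u/ and /s/; rule 2 does not apply here → [d].
/s/ (between /d/ and /a/) fails the environment for rule 3, so it stays [s].
/a/ (between /s/ and /m/): before a nasal consonant, so rule 4 applies → [ã].
/i/ (between /m/ and /f/): rule 4 targets it, but not before a nasal consonant → unchanged [i].
Rule 3 applies to /f/ (between /i/ and /u/: between two vowels) → [v].
/u/ (between /f/ and /f/) is in the target of rule 4 but the environment (before a nasal consonant) is not met → [u].
/f/ (word-final) is in the target of rule 3 but the environment (between two vowels) is not met → [f].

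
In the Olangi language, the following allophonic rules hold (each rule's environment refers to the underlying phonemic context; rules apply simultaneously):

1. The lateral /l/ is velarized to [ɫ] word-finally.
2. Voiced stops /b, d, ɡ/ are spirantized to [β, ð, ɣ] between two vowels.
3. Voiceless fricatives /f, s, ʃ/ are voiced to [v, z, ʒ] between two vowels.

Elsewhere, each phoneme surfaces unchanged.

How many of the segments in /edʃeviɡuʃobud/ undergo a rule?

3

Segments that undergo a rule: /ɡ/ → [ɣ] (rule 2); /ʃ/ → [ʒ] (rule 3); /b/ → [β] (rule 2).
All other segments surface unchanged.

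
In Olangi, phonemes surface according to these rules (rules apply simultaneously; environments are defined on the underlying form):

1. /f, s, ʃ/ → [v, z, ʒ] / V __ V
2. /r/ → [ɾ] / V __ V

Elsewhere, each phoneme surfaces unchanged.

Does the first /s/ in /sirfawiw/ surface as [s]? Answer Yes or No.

/s/ (word-initial): rule 1 targets it, but not between two vowels → unchanged [s].
The actual realization is [s], which matches [s].

Yes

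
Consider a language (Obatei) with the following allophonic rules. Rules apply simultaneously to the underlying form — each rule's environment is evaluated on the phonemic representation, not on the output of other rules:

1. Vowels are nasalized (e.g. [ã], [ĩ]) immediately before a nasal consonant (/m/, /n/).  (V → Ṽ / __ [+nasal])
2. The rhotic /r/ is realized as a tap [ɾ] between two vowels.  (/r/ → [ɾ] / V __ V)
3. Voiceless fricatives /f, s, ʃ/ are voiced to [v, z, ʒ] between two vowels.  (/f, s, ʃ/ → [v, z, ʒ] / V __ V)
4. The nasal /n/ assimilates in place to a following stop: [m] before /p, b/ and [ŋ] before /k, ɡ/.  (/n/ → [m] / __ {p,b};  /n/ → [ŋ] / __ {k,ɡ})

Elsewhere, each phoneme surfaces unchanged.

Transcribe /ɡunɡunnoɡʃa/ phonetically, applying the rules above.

[ɡũŋɡũnnoɡʃa]

/ɡ/ (word-initial): no rule targets it → [ɡ].
Rule 1 applies to /u/ (between /ɡ/ and /n/: before a nasal consonant) → [ũ].
/n/ — between /u/ and /ɡ/, before a labial or velar stop — surfaces as [ŋ] (rule 4).
/ɡ/ (between /n/ and /u/) is unaffected → [ɡ].
/u/ — between /ɡ/ and /n/, before a nasal consonant — surfaces as [ũ] (rule 1).
/n/ (between /u/ and /n/) is in the target of rule 4 but the environment (before a labial or velar stop) is not met → [n].
/n/ — between /n/ and /o/; rule 4 does not apply here → [n].
/o/ (between /n/ and /ɡ/) is in the target of rule 1 but the environment (before a nasal consonant) is not met → [o].
/ɡ/ — not in any rule's target class → [ɡ].
/ʃ/ — between /ɡ/ and /a/; rule 3 does not apply here → [ʃ].
/a/ (word-final) fails the environment for rule 1, so it stays [a].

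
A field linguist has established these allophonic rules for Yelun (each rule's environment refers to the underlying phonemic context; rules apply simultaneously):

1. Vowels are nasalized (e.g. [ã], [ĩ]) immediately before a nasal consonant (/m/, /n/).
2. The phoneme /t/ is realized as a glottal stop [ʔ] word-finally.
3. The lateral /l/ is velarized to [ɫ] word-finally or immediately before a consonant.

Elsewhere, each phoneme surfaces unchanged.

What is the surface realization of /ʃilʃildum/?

/ʃ/ — not in any rule's target class → [ʃ].
/i/ (between /ʃ/ and /l/) fails the environment for rule 1, so it stays [i].
/l/ — between /i/ and /ʃ/, word-finally or immediately before a consonant — surfaces as [ɫ] (rule 3).
/ʃ/ (between /l/ and /i/) is unaffected → [ʃ].
/i/ (between /ʃ/ and /l/) fails the environment for rule 1, so it stays [i].
/l/ meets the environment for rule 3 (word-finally or immediately before a consonant) → [ɫ].
/d/ (between /l/ and /u/): no rule targets it → [d].
Rule 1 applies to /u/ (between /d/ and /m/: before a nasal consonant) → [ũ].
/m/ stays [m].

[ʃiɫʃiɫdũm]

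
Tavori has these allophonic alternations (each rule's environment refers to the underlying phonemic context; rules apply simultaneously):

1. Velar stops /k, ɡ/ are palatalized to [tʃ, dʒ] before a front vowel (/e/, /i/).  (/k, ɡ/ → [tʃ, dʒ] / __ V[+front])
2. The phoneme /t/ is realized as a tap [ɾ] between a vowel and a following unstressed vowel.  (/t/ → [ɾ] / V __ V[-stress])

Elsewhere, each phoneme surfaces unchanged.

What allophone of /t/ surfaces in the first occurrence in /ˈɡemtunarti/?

/t/ (between /m/ and /u/) fails the environment for rule 2, so it stays [t].

[t]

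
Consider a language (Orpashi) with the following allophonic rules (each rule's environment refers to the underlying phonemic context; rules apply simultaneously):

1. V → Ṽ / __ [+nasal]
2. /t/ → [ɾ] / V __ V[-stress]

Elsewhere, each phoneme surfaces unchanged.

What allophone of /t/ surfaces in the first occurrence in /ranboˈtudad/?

/t/ (between /o/ and /u/) is in the target of rule 2 but the environment (between a vowel and a following unstressed vowel) is not met → [t].

[t]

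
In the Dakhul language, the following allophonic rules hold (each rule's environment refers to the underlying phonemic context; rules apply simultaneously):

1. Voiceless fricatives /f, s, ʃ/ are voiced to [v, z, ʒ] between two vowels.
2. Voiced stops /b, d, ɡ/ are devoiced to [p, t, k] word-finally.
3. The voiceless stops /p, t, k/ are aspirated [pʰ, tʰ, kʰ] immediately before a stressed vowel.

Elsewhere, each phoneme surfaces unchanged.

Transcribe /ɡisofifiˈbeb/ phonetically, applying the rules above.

/ɡ/ (word-initial) fails the environment for rule 2, so it stays [ɡ].
/s/ (between /i/ and /o/) occurs between two vowels → [z] by rule 1.
/f/ (between /o/ and /i/): between two vowels, so rule 1 applies → [v].
/f/ (between /i/ and /i/) occurs between two vowels → [v] by rule 1.
/b/ — between /i/ and /e/; rule 2 does not apply here → [b].
/b/ (word-final) occurs word-finally → [p] by rule 2.

[ɡizoviviˈbep]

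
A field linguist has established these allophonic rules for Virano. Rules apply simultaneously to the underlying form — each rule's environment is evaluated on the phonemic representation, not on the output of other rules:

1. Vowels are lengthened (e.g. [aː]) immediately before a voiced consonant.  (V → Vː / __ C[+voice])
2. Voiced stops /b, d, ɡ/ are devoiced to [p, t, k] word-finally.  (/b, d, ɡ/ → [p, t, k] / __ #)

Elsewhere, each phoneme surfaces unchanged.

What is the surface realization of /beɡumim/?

/b/ (word-initial): rule 2 targets it, but not word-finally → unchanged [b].
/e/ — between /b/ and /ɡ/, before a voiced consonant — surfaces as [eː] (rule 1).
/ɡ/ (between /e/ and /u/) is in the target of rule 2 but the environment (word-finally) is not met → [ɡ].
/u/ meets the environment for rule 1 (before a voiced consonant) → [uː].
/i/ (between /m/ and /m/): before a voiced consonant, so rule 1 applies → [iː].

[beːɡuːmiːm]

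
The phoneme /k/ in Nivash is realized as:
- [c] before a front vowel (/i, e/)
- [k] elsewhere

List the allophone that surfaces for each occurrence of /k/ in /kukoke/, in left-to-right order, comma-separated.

Occurrence 1 (position 1): no conditioning environment matches → elsewhere allophone [k].
Occurrence 2 (position 3): no conditioning environment matches → elsewhere allophone [k].
Occurrence 3 (position 5): before a front vowel → [c].

[k], [k], [c]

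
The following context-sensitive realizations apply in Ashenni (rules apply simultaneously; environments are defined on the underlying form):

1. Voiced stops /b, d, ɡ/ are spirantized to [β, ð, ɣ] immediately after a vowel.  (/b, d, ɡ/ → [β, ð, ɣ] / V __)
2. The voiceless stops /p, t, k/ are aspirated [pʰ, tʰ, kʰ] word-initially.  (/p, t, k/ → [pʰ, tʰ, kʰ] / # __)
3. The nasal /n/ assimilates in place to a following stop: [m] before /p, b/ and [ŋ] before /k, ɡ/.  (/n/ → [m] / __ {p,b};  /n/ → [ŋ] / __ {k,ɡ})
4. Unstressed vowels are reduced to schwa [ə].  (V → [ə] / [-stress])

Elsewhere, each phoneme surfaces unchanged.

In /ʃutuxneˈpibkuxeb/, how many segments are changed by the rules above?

7

Segments that undergo a rule: /u/ → [ə] (rule 4); /u/ → [ə] (rule 4); /e/ → [ə] (rule 4); /b/ → [β] (rule 1); /u/ → [ə] (rule 4); /e/ → [ə] (rule 4); /b/ → [β] (rule 1).
All other segments surface unchanged.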